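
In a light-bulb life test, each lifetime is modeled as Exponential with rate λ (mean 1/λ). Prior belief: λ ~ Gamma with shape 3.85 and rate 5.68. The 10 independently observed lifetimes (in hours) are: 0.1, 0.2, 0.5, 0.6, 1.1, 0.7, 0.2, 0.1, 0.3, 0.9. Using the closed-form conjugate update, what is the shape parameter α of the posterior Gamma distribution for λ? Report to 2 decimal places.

With a Gamma(shape α, rate β) prior on the exponential rate λ, the posterior after n observations with total T = Σxᵢ is Gamma(α+n, β+T).
Sum of observations T = 4.7 hours; n = 10.
Posterior: Gamma(3.85+10, 5.68+4.7) = Gamma(13.85, 10.38).
Posterior α = 13.85.

13.85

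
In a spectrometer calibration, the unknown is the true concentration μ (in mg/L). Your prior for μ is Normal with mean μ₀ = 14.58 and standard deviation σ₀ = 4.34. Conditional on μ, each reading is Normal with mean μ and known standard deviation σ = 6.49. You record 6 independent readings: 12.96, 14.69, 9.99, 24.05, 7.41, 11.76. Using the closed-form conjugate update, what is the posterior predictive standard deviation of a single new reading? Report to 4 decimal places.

6.8727

For Normal data with known variance σ², a Normal(μ₀, σ₀²) prior on μ is conjugate. Posterior precision = 1/σ₀² + n/σ²; posterior mean is the precision-weighted average of μ₀ and x̄.
σ₀² = 4.34² = 18.8356, σ² = 6.49² = 42.1201; σ² + n·σ₀² = 42.1201 + 6·18.8356 = 155.1337.
Posterior precision = 1/σ₀² + n/σ² = 1/18.8356 + 6/42.1201 = (σ² + n·σ₀²)/(σ₀²σ²) = 155.1337/(18.8356·42.1201); posterior variance σₙ² = σ₀²σ²/(σ² + n·σ₀²) = 18.8356·42.1201/155.1337 = 5.114023.
Predictive variance for one new observation = σₙ² + σ² = 18.8356·42.1201/155.1337 + 42.1201 = σ²·(σ₀² + 155.1337)/155.1337 = 42.1201·173.9693/155.1337 = 47.234123; SD = √(42.1201·173.9693/155.1337) = 6.8727.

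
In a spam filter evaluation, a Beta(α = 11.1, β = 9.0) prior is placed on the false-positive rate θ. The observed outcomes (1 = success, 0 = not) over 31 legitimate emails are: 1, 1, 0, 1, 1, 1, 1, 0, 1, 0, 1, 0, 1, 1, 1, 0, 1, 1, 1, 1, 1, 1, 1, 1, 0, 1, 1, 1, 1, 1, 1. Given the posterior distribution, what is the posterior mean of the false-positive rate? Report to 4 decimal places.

0.7065

The Beta prior is conjugate to a Binomial/Bernoulli likelihood; the update adds successes to α and failures to β.
Posterior: Beta(α+k, β+n−k) = Beta(11.1+25, 9.0+6) = Beta(36.1, 15.0).
Posterior mean = α/(α+β) = 36.1/51.1 = 0.7065.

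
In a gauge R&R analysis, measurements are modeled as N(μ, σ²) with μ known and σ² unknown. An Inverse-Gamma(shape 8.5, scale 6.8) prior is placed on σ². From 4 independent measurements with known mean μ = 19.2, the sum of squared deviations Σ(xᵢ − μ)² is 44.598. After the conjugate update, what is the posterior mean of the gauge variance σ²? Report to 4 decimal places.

With known mean μ and an Inverse-Gamma(α, β) prior on σ², the Normal likelihood is conjugate: posterior is Inv-Gamma(α + n/2, β + Σ(xᵢ−μ)²/2).
Posterior: Inv-Gamma(8.5 + 4/2, 6.8 + 44.598/2) = Inv-Gamma(10.50, 29.0990).
E[σ²|data] = β/(α−1) = 29.0990/9.50 = 3.0631.

3.0631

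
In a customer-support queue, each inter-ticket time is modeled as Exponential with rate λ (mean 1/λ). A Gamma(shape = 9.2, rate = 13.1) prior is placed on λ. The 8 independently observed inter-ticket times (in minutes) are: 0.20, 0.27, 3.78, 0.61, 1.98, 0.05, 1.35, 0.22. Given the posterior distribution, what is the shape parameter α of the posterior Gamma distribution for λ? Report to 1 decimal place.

With a Gamma(shape α, rate β) prior on the exponential rate λ, the posterior after n observations with total T = Σxᵢ is Gamma(α+n, β+T).
Sum of observations T = 8.46 minutes; n = 8.
Posterior: Gamma(9.2+8, 13.1+8.46) = Gamma(17.2, 21.56).
Posterior α = 17.2.

17.2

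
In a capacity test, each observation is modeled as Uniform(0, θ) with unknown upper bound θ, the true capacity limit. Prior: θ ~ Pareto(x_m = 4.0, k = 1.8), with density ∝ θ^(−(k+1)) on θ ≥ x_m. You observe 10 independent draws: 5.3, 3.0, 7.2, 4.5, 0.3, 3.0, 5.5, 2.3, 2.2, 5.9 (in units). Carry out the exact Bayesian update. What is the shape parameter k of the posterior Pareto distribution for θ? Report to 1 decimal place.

A Pareto(scale x_m, shape k) prior on the upper bound θ of Uniform(0, θ) is conjugate: posterior is Pareto(max(x_m, max xᵢ), k + n).
Sample maximum = 7.2; prior scale x_m = 4.0 → posterior scale = max = 7.2.
Posterior shape = 1.8 + 10 = 11.8.
Posterior shape k = 11.8.

11.8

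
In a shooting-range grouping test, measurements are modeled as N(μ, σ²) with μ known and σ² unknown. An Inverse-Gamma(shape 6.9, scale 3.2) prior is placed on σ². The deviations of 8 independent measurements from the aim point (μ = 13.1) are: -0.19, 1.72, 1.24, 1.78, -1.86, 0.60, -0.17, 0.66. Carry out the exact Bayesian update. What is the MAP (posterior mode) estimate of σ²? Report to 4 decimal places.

With known mean μ and an Inverse-Gamma(α, β) prior on σ², the Normal likelihood is conjugate: posterior is Inv-Gamma(α + n/2, β + Σ(xᵢ−μ)²/2).
Σ(xᵢ−μ)² = (-0.19)² + (1.72)² + (1.24)² + (1.78)² + (-1.86)² + (0.60)² + (-0.17)² + (0.66)² = 11.9846.
Posterior: Inv-Gamma(6.9 + 8/2, 3.2 + 11.9846/2) = Inv-Gamma(10.90, 9.19230).
Mode = β/(α+1) = 9.19230/11.90 = 0.7725.

0.7725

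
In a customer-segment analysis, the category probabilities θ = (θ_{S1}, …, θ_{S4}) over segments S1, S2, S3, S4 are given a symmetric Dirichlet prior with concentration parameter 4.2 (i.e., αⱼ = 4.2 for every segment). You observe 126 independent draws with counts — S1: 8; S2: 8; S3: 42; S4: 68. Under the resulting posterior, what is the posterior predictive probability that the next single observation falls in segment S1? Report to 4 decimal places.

0.0854

The Dirichlet prior is conjugate to the Multinomial likelihood: each posterior αⱼ = prior αⱼ + observed count nⱼ.
Posterior concentration: (12.2, 12.2, 46.2, 72.2), total = 142.8.
P(next = S1 | data) = α_{S1}/Σα = 0.0854.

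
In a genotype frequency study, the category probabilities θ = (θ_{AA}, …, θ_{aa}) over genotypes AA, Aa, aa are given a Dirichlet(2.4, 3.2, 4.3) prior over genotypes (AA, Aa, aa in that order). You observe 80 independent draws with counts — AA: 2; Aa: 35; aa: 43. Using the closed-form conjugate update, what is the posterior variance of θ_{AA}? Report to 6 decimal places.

The Dirichlet prior is conjugate to the Multinomial likelihood: each posterior αⱼ = prior αⱼ + observed count nⱼ.
Posterior concentration: (4.4, 38.2, 47.3), total = 89.9.
Var[θ_j] = α_j(Σα−α_j)/((Σα)²(Σα+1)) = 4.4·85.5/(89.9²·90.9) = 0.000512.

0.000512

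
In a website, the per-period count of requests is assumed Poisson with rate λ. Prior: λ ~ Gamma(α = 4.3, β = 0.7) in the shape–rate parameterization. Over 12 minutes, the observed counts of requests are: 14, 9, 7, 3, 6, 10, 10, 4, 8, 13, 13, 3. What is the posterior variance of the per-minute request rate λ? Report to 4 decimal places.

With a Gamma(shape α, rate β) prior, the Poisson likelihood is conjugate: the posterior is Gamma(α + ΣXᵢ, β + n).
Sum of counts S = 100 over n = 12 minutes.
Posterior: Gamma(α+S, β+n) = Gamma(4.3+100, 0.7+12) = Gamma(104.3, 12.7).
Var = α/β² = 104.3/12.7² = 0.6467.

0.6467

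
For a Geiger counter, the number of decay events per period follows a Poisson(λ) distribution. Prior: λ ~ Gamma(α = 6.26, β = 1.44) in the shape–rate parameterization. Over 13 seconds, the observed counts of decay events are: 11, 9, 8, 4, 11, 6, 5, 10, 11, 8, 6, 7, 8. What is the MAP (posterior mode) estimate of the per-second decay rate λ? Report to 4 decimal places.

With a Gamma(shape α, rate β) prior, the Poisson likelihood is conjugate: the posterior is Gamma(α + ΣXᵢ, β + n).
Sum of counts S = 104 over n = 13 seconds.
Posterior: Gamma(α+S, β+n) = Gamma(6.26+104, 1.44+13) = Gamma(110.26, 14.44).
Mode of Gamma(α,β) for α≥1 is (α−1)/β = 109.26/14.44 = 7.5665.

7.5665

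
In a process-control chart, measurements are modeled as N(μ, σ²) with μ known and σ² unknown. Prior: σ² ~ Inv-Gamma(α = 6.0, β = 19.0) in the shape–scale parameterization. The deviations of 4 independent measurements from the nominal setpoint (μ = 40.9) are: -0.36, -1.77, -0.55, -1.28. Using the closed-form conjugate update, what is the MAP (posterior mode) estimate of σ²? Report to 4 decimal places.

2.4002

With known mean μ and an Inverse-Gamma(α, β) prior on σ², the Normal likelihood is conjugate: posterior is Inv-Gamma(α + n/2, β + Σ(xᵢ−μ)²/2).
Σ(xᵢ−μ)² = (-0.36)² + (-1.77)² + (-0.55)² + (-1.28)² = 5.2034.
Posterior: Inv-Gamma(6.0 + 4/2, 19.0 + 5.2034/2) = Inv-Gamma(8.00, 21.60170).
Mode = β/(α+1) = 21.60170/9.00 = 2.4002.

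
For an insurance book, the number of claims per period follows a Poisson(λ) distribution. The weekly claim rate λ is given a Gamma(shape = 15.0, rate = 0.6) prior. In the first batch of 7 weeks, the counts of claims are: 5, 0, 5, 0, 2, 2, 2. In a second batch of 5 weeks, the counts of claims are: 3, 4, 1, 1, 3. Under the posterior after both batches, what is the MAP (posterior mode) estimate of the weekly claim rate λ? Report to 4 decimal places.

3.3333

With a Gamma(shape α, rate β) prior, the Poisson likelihood is conjugate: the posterior is Gamma(α + ΣXᵢ, β + n).
Batch 1: sum of counts S = 16 over n = 7 weeks.
After batch 1: Gamma(α+S, β+n) = Gamma(15.0+16, 0.6+7) = Gamma(31.0, 7.6).
Batch 2: sum of counts S = 12 over n = 5 weeks.
After batch 2: Gamma(α+S, β+n) = Gamma(31.0+12, 7.6+5) = Gamma(43.0, 12.6).
Mode of Gamma(α,β) for α≥1 is (α−1)/β = 42.0/12.6 = 3.3333.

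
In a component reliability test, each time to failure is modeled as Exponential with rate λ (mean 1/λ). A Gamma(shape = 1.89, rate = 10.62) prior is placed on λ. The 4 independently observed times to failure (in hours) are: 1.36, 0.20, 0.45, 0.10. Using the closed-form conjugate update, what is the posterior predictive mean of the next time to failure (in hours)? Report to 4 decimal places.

With a Gamma(shape α, rate β) prior on the exponential rate λ, the posterior after n observations with total T = Σxᵢ is Gamma(α+n, β+T).
Sum of observations T = 2.11 hours; n = 4.
Posterior: Gamma(1.89+4, 10.62+2.11) = Gamma(5.89, 12.73).
The predictive distribution for the next observation is Lomax; its mean is β/(α−1) = 12.73/4.89 = 2.6033.

2.6033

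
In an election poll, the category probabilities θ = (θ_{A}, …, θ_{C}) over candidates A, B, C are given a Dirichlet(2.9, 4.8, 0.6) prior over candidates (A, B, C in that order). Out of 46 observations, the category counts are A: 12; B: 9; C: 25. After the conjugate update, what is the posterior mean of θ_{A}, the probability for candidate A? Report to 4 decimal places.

The Dirichlet prior is conjugate to the Multinomial likelihood: each posterior αⱼ = prior αⱼ + observed count nⱼ.
Posterior concentration: (14.9, 13.8, 25.6), total = 54.3.
E[θ_{A}|data] = α_{A}/Σα = 14.9/54.3 = 0.2744.

0.2744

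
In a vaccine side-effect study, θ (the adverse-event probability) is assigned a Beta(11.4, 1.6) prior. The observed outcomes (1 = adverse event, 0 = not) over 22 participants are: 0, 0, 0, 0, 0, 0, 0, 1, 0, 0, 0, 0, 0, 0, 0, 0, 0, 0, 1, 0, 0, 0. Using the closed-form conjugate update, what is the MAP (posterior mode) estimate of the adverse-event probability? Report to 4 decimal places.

0.3758

The Beta prior is conjugate to a Binomial/Bernoulli likelihood; the update adds successes to α and failures to β.
Posterior: Beta(α+k, β+n−k) = Beta(11.4+2, 1.6+20) = Beta(13.4, 21.6).
Mode of Beta(a,b) for a,b>1 is (a−1)/(a+b−2) = 12.4/33.0 = 0.3758.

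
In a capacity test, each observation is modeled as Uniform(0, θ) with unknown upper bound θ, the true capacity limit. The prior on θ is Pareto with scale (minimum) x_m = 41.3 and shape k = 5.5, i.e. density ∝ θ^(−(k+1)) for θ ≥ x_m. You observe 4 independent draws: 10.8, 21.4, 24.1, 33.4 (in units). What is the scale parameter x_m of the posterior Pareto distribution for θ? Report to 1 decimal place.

41.3

A Pareto(scale x_m, shape k) prior on the upper bound θ of Uniform(0, θ) is conjugate: posterior is Pareto(max(x_m, max xᵢ), k + n).
Sample maximum = 33.4; prior scale x_m = 41.3 → posterior scale = max = 41.3.
Posterior shape = 5.5 + 4 = 9.5.
Posterior scale x_m = 41.3.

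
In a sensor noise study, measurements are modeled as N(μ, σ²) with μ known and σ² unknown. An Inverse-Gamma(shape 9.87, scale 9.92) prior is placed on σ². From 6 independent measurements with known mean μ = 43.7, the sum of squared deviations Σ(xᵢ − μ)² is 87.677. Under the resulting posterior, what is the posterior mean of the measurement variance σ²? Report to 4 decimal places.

4.5289

With known mean μ and an Inverse-Gamma(α, β) prior on σ², the Normal likelihood is conjugate: posterior is Inv-Gamma(α + n/2, β + Σ(xᵢ−μ)²/2).
Posterior: Inv-Gamma(9.87 + 6/2, 9.92 + 87.677/2) = Inv-Gamma(12.87, 53.7585).
E[σ²|data] = β/(α−1) = 53.7585/11.87 = 4.5289.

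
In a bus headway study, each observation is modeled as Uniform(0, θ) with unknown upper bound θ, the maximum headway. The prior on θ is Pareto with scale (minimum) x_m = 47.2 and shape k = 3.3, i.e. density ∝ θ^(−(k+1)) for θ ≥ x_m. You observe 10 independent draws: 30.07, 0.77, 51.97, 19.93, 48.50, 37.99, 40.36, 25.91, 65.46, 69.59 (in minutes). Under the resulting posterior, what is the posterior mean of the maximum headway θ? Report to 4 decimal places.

A Pareto(scale x_m, shape k) prior on the upper bound θ of Uniform(0, θ) is conjugate: posterior is Pareto(max(x_m, max xᵢ), k + n).
Sample maximum = 69.59; prior scale x_m = 47.2 → posterior scale = max = 69.59.
Posterior shape = 3.3 + 10 = 13.3.
E[θ|data] = k·x_m/(k−1) = 13.3·69.59/12.3 = 75.2477.

75.2477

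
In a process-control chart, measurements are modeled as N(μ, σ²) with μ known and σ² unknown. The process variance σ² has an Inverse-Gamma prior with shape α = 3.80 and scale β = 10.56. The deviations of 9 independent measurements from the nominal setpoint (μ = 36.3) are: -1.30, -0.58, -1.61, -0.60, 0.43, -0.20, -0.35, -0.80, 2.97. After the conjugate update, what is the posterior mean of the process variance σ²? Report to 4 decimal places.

With known mean μ and an Inverse-Gamma(α, β) prior on σ², the Normal likelihood is conjugate: posterior is Inv-Gamma(α + n/2, β + Σ(xᵢ−μ)²/2).
Σ(xᵢ−μ)² = (-1.30)² + (-0.58)² + (-1.61)² + (-0.60)² + (0.43)² + (-0.20)² + (-0.35)² + (-0.80)² + (2.97)² = 14.7868.
Posterior: Inv-Gamma(3.80 + 9/2, 10.56 + 14.7868/2) = Inv-Gamma(8.30, 17.95340).
E[σ²|data] = β/(α−1) = 17.95340/7.30 = 2.4594.

2.4594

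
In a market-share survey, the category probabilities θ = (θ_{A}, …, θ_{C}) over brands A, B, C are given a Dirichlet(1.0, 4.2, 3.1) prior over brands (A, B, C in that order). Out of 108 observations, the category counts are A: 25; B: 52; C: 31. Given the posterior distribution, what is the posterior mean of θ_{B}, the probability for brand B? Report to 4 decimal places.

The Dirichlet prior is conjugate to the Multinomial likelihood: each posterior αⱼ = prior αⱼ + observed count nⱼ.
Posterior concentration: (26.0, 56.2, 34.1), total = 116.3.
E[θ_{B}|data] = α_{B}/Σα = 56.2/116.3 = 0.4832.

0.4832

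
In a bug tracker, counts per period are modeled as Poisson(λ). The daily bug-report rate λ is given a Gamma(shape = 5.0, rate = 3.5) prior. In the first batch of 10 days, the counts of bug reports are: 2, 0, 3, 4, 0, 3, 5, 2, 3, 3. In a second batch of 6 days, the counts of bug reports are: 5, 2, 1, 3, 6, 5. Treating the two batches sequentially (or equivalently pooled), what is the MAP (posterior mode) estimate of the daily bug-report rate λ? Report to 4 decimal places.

With a Gamma(shape α, rate β) prior, the Poisson likelihood is conjugate: the posterior is Gamma(α + ΣXᵢ, β + n).
Batch 1: sum of counts S = 25 over n = 10 days.
After batch 1: Gamma(α+S, β+n) = Gamma(5.0+25, 3.5+10) = Gamma(30.0, 13.5).
Batch 2: sum of counts S = 22 over n = 6 days.
After batch 2: Gamma(α+S, β+n) = Gamma(30.0+22, 13.5+6) = Gamma(52.0, 19.5).
Mode of Gamma(α,β) for α≥1 is (α−1)/β = 51.0/19.5 = 2.6154.

2.6154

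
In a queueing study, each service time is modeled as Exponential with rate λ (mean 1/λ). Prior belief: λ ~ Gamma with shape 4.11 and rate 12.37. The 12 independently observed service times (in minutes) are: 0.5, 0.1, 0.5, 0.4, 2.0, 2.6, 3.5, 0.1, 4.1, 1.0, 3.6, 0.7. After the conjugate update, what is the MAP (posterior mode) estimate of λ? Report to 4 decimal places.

0.4801

With a Gamma(shape α, rate β) prior on the exponential rate λ, the posterior after n observations with total T = Σxᵢ is Gamma(α+n, β+T).
Sum of observations T = 19.1 minutes; n = 12.
Posterior: Gamma(4.11+12, 12.37+19.1) = Gamma(16.11, 31.47).
Mode = (α−1)/β = 0.4801.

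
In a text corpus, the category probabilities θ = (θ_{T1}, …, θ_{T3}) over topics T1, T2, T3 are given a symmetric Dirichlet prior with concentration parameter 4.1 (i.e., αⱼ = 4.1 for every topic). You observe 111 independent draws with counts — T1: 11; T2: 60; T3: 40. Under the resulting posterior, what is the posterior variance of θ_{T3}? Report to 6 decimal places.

0.001848

The Dirichlet prior is conjugate to the Multinomial likelihood: each posterior αⱼ = prior αⱼ + observed count nⱼ.
Posterior concentration: (15.1, 64.1, 44.1), total = 123.3.
Var[θ_j] = α_j(Σα−α_j)/((Σα)²(Σα+1)) = 44.1·79.2/(123.3²·124.3) = 0.001848.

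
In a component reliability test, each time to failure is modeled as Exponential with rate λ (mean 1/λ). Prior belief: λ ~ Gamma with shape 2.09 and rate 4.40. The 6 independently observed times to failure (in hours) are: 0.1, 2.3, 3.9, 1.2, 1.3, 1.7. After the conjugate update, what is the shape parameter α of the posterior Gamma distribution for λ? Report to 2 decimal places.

With a Gamma(shape α, rate β) prior on the exponential rate λ, the posterior after n observations with total T = Σxᵢ is Gamma(α+n, β+T).
Sum of observations T = 10.5 hours; n = 6.
Posterior: Gamma(2.09+6, 4.40+10.5) = Gamma(8.09, 14.90).
Posterior α = 8.09.

8.09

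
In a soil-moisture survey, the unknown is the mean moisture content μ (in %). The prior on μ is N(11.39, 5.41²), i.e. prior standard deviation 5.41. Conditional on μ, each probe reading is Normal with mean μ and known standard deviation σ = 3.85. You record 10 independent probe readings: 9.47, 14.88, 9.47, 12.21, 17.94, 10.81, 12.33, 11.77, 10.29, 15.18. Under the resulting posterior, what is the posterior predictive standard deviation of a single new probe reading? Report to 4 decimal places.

4.0291

For Normal data with known variance σ², a Normal(μ₀, σ₀²) prior on μ is conjugate. Posterior precision = 1/σ₀² + n/σ²; posterior mean is the precision-weighted average of μ₀ and x̄.
σ₀² = 5.41² = 29.2681, σ² = 3.85² = 14.8225; σ² + n·σ₀² = 14.8225 + 10·29.2681 = 307.5035.
Posterior precision = 1/σ₀² + n/σ² = 1/29.2681 + 10/14.8225 = (σ² + n·σ₀²)/(σ₀²σ²) = 307.5035/(29.2681·14.8225); posterior variance σₙ² = σ₀²σ²/(σ² + n·σ₀²) = 29.2681·14.8225/307.5035 = 1.410802.
Predictive variance for one new observation = σₙ² + σ² = 29.2681·14.8225/307.5035 + 14.8225 = σ²·(σ₀² + 307.5035)/307.5035 = 14.8225·336.7716/307.5035 = 16.233302; SD = √(14.8225·336.7716/307.5035) = 4.0291.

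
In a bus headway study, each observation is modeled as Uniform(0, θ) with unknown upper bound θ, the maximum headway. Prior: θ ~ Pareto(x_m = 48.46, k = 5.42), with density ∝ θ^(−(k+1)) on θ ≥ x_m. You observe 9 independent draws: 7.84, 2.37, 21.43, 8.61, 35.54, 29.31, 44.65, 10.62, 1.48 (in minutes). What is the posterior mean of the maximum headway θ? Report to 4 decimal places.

A Pareto(scale x_m, shape k) prior on the upper bound θ of Uniform(0, θ) is conjugate: posterior is Pareto(max(x_m, max xᵢ), k + n).
Sample maximum = 44.65; prior scale x_m = 48.46 → posterior scale = max = 48.46.
Posterior shape = 5.42 + 9 = 14.42.
E[θ|data] = k·x_m/(k−1) = 14.42·48.46/13.42 = 52.0710.

52.0710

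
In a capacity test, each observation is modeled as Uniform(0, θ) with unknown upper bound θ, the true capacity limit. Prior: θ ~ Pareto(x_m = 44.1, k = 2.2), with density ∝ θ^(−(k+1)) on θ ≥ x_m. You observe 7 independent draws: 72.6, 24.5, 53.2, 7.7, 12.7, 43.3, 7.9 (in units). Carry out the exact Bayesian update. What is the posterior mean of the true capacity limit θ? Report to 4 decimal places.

81.4537

A Pareto(scale x_m, shape k) prior on the upper bound θ of Uniform(0, θ) is conjugate: posterior is Pareto(max(x_m, max xᵢ), k + n).
Sample maximum = 72.6; prior scale x_m = 44.1 → posterior scale = max = 72.6.
Posterior shape = 2.2 + 7 = 9.2.
E[θ|data] = k·x_m/(k−1) = 9.2·72.6/8.2 = 81.4537.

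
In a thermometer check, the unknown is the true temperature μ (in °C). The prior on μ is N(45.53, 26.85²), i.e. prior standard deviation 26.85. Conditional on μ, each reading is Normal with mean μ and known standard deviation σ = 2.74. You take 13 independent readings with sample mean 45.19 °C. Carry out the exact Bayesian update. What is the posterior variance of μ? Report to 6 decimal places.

For Normal data with known variance σ², a Normal(μ₀, σ₀²) prior on μ is conjugate. Posterior precision = 1/σ₀² + n/σ²; posterior mean is the precision-weighted average of μ₀ and x̄.
σ₀² = 26.85² = 720.9225, σ² = 2.74² = 7.5076; σ² + n·σ₀² = 7.5076 + 13·720.9225 = 9379.5001.
Posterior precision = 1/σ₀² + n/σ² = 1/720.9225 + 13/7.5076 = (σ² + n·σ₀²)/(σ₀²σ²) = 9379.5001/(720.9225·7.5076); posterior variance σₙ² = σ₀²σ²/(σ² + n·σ₀²) = 720.9225·7.5076/9379.5001 = 0.577045.

0.577045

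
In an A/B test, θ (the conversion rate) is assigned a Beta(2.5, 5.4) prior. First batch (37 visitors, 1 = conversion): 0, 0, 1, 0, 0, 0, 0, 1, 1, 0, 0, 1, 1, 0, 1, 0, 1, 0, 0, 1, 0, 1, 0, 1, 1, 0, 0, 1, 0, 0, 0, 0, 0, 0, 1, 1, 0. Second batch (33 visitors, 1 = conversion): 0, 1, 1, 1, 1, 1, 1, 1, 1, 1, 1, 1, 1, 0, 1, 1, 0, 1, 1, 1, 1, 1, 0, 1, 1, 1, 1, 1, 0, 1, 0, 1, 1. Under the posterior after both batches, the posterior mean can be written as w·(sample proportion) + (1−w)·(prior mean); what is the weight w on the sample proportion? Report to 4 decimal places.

0.8986

The Beta prior is conjugate to a Binomial/Bernoulli likelihood; the update adds successes to α and failures to β.
Total number of visitors: n = 37 + 33 = 70.
Posterior mean = (α₀+k)/(α₀+β₀+n) = [n/(α₀+β₀+n)]·(k/n) + [(α₀+β₀)/(α₀+β₀+n)]·α₀/(α₀+β₀), so only n and the prior enter the weight.
The weight on the data is w = n/(α₀+β₀+n) = 70/(2.5+5.4+70) = 70/77.9 = 0.8986.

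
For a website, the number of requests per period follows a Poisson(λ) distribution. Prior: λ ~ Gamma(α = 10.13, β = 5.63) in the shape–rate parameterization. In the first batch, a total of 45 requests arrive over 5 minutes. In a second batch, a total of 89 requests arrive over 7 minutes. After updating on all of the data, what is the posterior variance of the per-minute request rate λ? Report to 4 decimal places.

0.4637

With a Gamma(shape α, rate β) prior, the Poisson likelihood is conjugate: the posterior is Gamma(α + ΣXᵢ, β + n).
After batch 1: Gamma(α+S, β+n) = Gamma(10.13+45, 5.63+5) = Gamma(55.13, 10.63).
After batch 2: Gamma(α+S, β+n) = Gamma(55.13+89, 10.63+7) = Gamma(144.13, 17.63).
Var = α/β² = 144.13/17.63² = 0.4637.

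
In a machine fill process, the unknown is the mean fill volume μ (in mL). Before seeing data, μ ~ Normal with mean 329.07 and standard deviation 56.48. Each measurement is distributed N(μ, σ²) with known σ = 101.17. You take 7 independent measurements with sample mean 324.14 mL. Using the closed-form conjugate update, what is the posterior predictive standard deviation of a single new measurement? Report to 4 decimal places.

For Normal data with known variance σ², a Normal(μ₀, σ₀²) prior on μ is conjugate. Posterior precision = 1/σ₀² + n/σ²; posterior mean is the precision-weighted average of μ₀ and x̄.
σ₀² = 56.48² = 3189.9904, σ² = 101.17² = 10235.3689; σ² + n·σ₀² = 10235.3689 + 7·3189.9904 = 32565.3017.
Posterior precision = 1/σ₀² + n/σ² = 1/3189.9904 + 7/10235.3689 = (σ² + n·σ₀²)/(σ₀²σ²) = 32565.3017/(3189.9904·10235.3689); posterior variance σₙ² = σ₀²σ²/(σ² + n·σ₀²) = 3189.9904·10235.3689/32565.3017 = 1002.623247.
Predictive variance for one new observation = σₙ² + σ² = 3189.9904·10235.3689/32565.3017 + 10235.3689 = σ²·(σ₀² + 32565.3017)/32565.3017 = 10235.3689·35755.2921/32565.3017 = 11237.992147; SD = √(10235.3689·35755.2921/32565.3017) = 106.0094.

106.0094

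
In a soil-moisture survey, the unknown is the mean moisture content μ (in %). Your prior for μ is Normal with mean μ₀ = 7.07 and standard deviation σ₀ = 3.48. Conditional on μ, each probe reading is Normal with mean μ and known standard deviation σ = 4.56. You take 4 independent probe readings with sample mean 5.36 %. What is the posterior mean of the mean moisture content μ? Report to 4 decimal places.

5.8736

For Normal data with known variance σ², a Normal(μ₀, σ₀²) prior on μ is conjugate. Posterior precision = 1/σ₀² + n/σ²; posterior mean is the precision-weighted average of μ₀ and x̄.
n·x̄ = 4·5.36 = 21.44.
σ₀² = 3.48² = 12.1104, σ² = 4.56² = 20.7936; σ² + n·σ₀² = 20.7936 + 4·12.1104 = 69.2352.
Posterior mean = (μ₀/σ₀² + n·x̄/σ²)/(1/σ₀² + n/σ²) = (σ²·μ₀ + σ₀²·n·x̄)/(σ² + n·σ₀²) = (20.7936·7.07 + 12.1104·21.44)/69.2352 = 406.657728/69.2352 = 5.8736.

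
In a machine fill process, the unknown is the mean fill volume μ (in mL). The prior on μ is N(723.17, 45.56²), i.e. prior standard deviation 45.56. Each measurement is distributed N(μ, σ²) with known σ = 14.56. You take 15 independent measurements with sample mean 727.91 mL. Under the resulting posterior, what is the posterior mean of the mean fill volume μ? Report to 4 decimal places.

For Normal data with known variance σ², a Normal(μ₀, σ₀²) prior on μ is conjugate. Posterior precision = 1/σ₀² + n/σ²; posterior mean is the precision-weighted average of μ₀ and x̄.
n·x̄ = 15·727.91 = 10918.65.
σ₀² = 45.56² = 2075.7136, σ² = 14.56² = 211.9936; σ² + n·σ₀² = 211.9936 + 15·2075.7136 = 31347.6976.
Posterior mean = (μ₀/σ₀² + n·x̄/σ²)/(1/σ₀² + n/σ²) = (σ²·μ₀ + σ₀²·n·x̄)/(σ² + n·σ₀²) = (211.9936·723.17 + 2075.7136·10918.65)/31347.6976 = 22817297.710352/31347.6976 = 727.8779.

727.8779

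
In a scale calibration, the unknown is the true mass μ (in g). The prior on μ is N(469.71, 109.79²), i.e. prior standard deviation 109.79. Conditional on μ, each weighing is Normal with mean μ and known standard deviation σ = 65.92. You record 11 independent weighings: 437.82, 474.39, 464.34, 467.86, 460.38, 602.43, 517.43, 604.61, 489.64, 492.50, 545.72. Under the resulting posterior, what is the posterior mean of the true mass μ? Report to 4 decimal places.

For Normal data with known variance σ², a Normal(μ₀, σ₀²) prior on μ is conjugate. Posterior precision = 1/σ₀² + n/σ²; posterior mean is the precision-weighted average of μ₀ and x̄.
Σxᵢ = 437.82 + 474.39 + 464.34 + 467.86 + 460.38 + 602.43 + 517.43 + 604.61 + 489.64 + 492.50 + 545.72 = 5557.12, so n·x̄ = 5557.12.
σ₀² = 109.79² = 12053.8441, σ² = 65.92² = 4345.4464; σ² + n·σ₀² = 4345.4464 + 11·12053.8441 = 136937.7315.
Posterior mean = (μ₀/σ₀² + n·x̄/σ²)/(1/σ₀² + n/σ²) = (σ²·μ₀ + σ₀²·n·x̄)/(σ² + n·σ₀²) = (4345.4464·469.71 + 12053.8441·5557.12)/136937.7315 = 69025757.753536/136937.7315 = 504.0668.

504.0668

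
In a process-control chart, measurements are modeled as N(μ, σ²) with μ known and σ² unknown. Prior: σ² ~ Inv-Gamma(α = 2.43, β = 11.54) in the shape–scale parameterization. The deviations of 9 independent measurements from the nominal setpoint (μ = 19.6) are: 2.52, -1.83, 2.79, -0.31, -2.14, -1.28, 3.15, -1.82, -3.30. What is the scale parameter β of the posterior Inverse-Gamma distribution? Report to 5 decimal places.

35.50120

With known mean μ and an Inverse-Gamma(α, β) prior on σ², the Normal likelihood is conjugate: posterior is Inv-Gamma(α + n/2, β + Σ(xᵢ−μ)²/2).
Σ(xᵢ−μ)² = (2.52)² + (-1.83)² + (2.79)² + (-0.31)² + (-2.14)² + (-1.28)² + (3.15)² + (-1.82)² + (-3.30)² = 47.9224.
Posterior: Inv-Gamma(2.43 + 9/2, 11.54 + 47.9224/2) = Inv-Gamma(6.93, 35.50120).
Posterior β = 35.50120.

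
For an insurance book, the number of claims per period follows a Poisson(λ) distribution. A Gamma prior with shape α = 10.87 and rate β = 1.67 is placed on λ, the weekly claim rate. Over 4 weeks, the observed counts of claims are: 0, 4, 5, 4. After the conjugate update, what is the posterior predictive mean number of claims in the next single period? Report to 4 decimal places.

4.2099

With a Gamma(shape α, rate β) prior, the Poisson likelihood is conjugate: the posterior is Gamma(α + ΣXᵢ, β + n).
Sum of counts S = 13 over n = 4 weeks.
Posterior: Gamma(α+S, β+n) = Gamma(10.87+13, 1.67+4) = Gamma(23.87, 5.67).
The predictive distribution for one future period is NegBinom with mean α/β = 4.2099.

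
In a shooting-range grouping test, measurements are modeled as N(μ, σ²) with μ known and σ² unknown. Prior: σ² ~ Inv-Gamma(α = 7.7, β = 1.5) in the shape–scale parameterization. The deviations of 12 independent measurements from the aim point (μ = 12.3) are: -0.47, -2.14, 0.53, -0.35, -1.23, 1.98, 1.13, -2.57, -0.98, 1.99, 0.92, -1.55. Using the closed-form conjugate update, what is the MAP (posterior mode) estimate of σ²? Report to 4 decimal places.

1.0098

With known mean μ and an Inverse-Gamma(α, β) prior on σ², the Normal likelihood is conjugate: posterior is Inv-Gamma(α + n/2, β + Σ(xᵢ−μ)²/2).
Σ(xᵢ−μ)² = (-0.47)² + (-2.14)² + (0.53)² + (-0.35)² + (-1.23)² + (1.98)² + (1.13)² + (-2.57)² + (-0.98)² + (1.99)² + (0.92)² + (-1.55)² = 26.6884.
Posterior: Inv-Gamma(7.7 + 12/2, 1.5 + 26.6884/2) = Inv-Gamma(13.70, 14.84420).
Mode = β/(α+1) = 14.84420/14.70 = 1.0098.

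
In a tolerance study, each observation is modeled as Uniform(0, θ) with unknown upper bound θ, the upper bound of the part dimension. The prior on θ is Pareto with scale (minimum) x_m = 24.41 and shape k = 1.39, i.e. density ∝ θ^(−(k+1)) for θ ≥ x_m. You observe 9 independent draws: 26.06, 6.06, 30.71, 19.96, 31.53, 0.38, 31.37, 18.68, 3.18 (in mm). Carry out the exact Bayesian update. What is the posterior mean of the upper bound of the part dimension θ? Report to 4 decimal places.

34.8878

A Pareto(scale x_m, shape k) prior on the upper bound θ of Uniform(0, θ) is conjugate: posterior is Pareto(max(x_m, max xᵢ), k + n).
Sample maximum = 31.53; prior scale x_m = 24.41 → posterior scale = max = 31.53.
Posterior shape = 1.39 + 9 = 10.39.
E[θ|data] = k·x_m/(k−1) = 10.39·31.53/9.39 = 34.8878.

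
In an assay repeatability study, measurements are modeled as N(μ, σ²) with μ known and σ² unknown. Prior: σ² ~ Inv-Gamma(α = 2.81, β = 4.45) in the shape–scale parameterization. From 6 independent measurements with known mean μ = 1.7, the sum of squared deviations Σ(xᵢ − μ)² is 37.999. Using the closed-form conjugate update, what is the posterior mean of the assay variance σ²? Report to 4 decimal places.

With known mean μ and an Inverse-Gamma(α, β) prior on σ², the Normal likelihood is conjugate: posterior is Inv-Gamma(α + n/2, β + Σ(xᵢ−μ)²/2).
Posterior: Inv-Gamma(2.81 + 6/2, 4.45 + 37.999/2) = Inv-Gamma(5.81, 23.4495).
E[σ²|data] = β/(α−1) = 23.4495/4.81 = 4.8752.

4.8752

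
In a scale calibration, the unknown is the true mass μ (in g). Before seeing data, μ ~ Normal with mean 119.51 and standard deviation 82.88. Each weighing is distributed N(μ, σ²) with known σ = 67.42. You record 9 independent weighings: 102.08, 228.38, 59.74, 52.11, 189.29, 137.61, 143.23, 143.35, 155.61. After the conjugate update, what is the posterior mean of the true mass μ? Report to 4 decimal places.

For Normal data with known variance σ², a Normal(μ₀, σ₀²) prior on μ is conjugate. Posterior precision = 1/σ₀² + n/σ²; posterior mean is the precision-weighted average of μ₀ and x̄.
Σxᵢ = 102.08 + 228.38 + 59.74 + 52.11 + 189.29 + 137.61 + 143.23 + 143.35 + 155.61 = 1211.4, so n·x̄ = 1211.4.
σ₀² = 82.88² = 6869.0944, σ² = 67.42² = 4545.4564; σ² + n·σ₀² = 4545.4564 + 9·6869.0944 = 66367.306.
Posterior mean = (μ₀/σ₀² + n·x̄/σ²)/(1/σ₀² + n/σ²) = (σ²·μ₀ + σ₀²·n·x̄)/(σ² + n·σ₀²) = (4545.4564·119.51 + 6869.0944·1211.4)/66367.306 = 8864448.450524/66367.306 = 133.5665.

133.5665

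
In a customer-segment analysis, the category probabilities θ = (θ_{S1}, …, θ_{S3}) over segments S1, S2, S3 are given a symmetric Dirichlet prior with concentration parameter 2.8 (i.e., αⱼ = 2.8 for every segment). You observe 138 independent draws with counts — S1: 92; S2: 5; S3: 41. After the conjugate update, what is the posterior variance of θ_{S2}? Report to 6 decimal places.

The Dirichlet prior is conjugate to the Multinomial likelihood: each posterior αⱼ = prior αⱼ + observed count nⱼ.
Posterior concentration: (94.8, 7.8, 43.8), total = 146.4.
Var[θ_j] = α_j(Σα−α_j)/((Σα)²(Σα+1)) = 7.8·138.6/(146.4²·147.4) = 0.000342.

0.000342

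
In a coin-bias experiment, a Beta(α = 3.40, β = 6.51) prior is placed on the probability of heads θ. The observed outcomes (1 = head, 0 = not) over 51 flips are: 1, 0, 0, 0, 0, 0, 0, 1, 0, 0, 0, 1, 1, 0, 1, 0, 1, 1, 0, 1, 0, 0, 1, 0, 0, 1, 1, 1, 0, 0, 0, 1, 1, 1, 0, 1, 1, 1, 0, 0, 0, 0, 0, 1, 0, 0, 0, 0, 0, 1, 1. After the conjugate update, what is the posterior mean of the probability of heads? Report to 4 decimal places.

0.4006

The Beta prior is conjugate to a Binomial/Bernoulli likelihood; the update adds successes to α and failures to β.
Posterior: Beta(α+k, β+n−k) = Beta(3.40+21, 6.51+30) = Beta(24.40, 36.51).
Posterior mean = α/(α+β) = 24.40/60.91 = 0.4006.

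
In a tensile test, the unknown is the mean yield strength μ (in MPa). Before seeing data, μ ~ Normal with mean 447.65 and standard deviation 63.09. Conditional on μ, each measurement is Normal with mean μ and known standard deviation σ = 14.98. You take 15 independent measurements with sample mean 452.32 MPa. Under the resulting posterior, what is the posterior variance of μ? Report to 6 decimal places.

14.904010

For Normal data with known variance σ², a Normal(μ₀, σ₀²) prior on μ is conjugate. Posterior precision = 1/σ₀² + n/σ²; posterior mean is the precision-weighted average of μ₀ and x̄.
σ₀² = 63.09² = 3980.3481, σ² = 14.98² = 224.4004; σ² + n·σ₀² = 224.4004 + 15·3980.3481 = 59929.6219.
Posterior precision = 1/σ₀² + n/σ² = 1/3980.3481 + 15/224.4004 = (σ² + n·σ₀²)/(σ₀²σ²) = 59929.6219/(3980.3481·224.4004); posterior variance σₙ² = σ₀²σ²/(σ² + n·σ₀²) = 3980.3481·224.4004/59929.6219 = 14.904010.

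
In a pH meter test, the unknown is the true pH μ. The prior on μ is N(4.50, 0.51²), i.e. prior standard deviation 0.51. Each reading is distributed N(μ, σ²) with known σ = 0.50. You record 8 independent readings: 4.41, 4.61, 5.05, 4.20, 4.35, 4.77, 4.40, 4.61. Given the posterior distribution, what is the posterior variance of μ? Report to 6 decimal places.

0.027898

For Normal data with known variance σ², a Normal(μ₀, σ₀²) prior on μ is conjugate. Posterior precision = 1/σ₀² + n/σ²; posterior mean is the precision-weighted average of μ₀ and x̄.
σ₀² = 0.51² = 0.2601, σ² = 0.50² = 0.25; σ² + n·σ₀² = 0.25 + 8·0.2601 = 2.3308.
Posterior precision = 1/σ₀² + n/σ² = 1/0.2601 + 8/0.25 = (σ² + n·σ₀²)/(σ₀²σ²) = 2.3308/(0.2601·0.25); posterior variance σₙ² = σ₀²σ²/(σ² + n·σ₀²) = 0.2601·0.25/2.3308 = 0.027898.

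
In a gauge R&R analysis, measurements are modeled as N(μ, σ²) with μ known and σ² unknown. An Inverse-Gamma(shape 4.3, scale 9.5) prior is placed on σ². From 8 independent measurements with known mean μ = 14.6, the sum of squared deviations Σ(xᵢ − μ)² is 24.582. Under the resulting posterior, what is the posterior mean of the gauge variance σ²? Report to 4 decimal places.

With known mean μ and an Inverse-Gamma(α, β) prior on σ², the Normal likelihood is conjugate: posterior is Inv-Gamma(α + n/2, β + Σ(xᵢ−μ)²/2).
Posterior: Inv-Gamma(4.3 + 8/2, 9.5 + 24.582/2) = Inv-Gamma(8.30, 21.7910).
E[σ²|data] = β/(α−1) = 21.7910/7.30 = 2.9851.

2.9851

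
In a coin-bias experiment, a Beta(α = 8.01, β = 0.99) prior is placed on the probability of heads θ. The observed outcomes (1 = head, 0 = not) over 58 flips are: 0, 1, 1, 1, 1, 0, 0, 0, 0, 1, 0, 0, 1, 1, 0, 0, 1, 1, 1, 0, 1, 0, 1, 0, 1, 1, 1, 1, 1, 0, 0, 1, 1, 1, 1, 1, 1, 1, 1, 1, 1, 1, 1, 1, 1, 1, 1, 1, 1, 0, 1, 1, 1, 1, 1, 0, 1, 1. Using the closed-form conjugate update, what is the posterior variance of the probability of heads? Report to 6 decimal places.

0.002784

The Beta prior is conjugate to a Binomial/Bernoulli likelihood; the update adds successes to α and failures to β.
Posterior: Beta(α+k, β+n−k) = Beta(8.01+42, 0.99+16) = Beta(50.01, 16.99).
Var = αβ/((α+β)²(α+β+1)) = 50.01·16.99/(67.00²·68.00) = 0.002784.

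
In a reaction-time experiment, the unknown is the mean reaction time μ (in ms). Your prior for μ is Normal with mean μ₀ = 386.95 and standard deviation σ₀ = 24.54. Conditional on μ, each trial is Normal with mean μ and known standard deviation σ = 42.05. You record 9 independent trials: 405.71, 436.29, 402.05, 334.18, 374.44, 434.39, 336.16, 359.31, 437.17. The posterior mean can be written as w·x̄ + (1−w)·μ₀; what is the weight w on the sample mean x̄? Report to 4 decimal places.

0.7540

For Normal data with known variance σ², a Normal(μ₀, σ₀²) prior on μ is conjugate. Posterior precision = 1/σ₀² + n/σ²; posterior mean is the precision-weighted average of μ₀ and x̄.
σ₀² = 24.54² = 602.2116, σ² = 42.05² = 1768.2025. Prior precision 1/σ₀² = 1/602.2116; data precision n/σ² = 9/1768.2025.
w = (n/σ²)/(1/σ₀² + n/σ²) = n·σ₀²/(σ² + n·σ₀²) = 9·602.2116/(1768.2025 + 9·602.2116) = 5419.9044/7188.1069 = 0.7540.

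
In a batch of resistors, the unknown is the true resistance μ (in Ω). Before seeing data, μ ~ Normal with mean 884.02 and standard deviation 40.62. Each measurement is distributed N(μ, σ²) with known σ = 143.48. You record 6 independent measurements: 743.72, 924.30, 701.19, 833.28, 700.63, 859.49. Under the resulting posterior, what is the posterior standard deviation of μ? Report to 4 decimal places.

For Normal data with known variance σ², a Normal(μ₀, σ₀²) prior on μ is conjugate. Posterior precision = 1/σ₀² + n/σ²; posterior mean is the precision-weighted average of μ₀ and x̄.
σ₀² = 40.62² = 1649.9844, σ² = 143.48² = 20586.5104; σ² + n·σ₀² = 20586.5104 + 6·1649.9844 = 30486.4168.
Posterior precision = 1/σ₀² + n/σ² = 1/1649.9844 + 6/20586.5104 = (σ² + n·σ₀²)/(σ₀²σ²) = 30486.4168/(1649.9844·20586.5104); posterior variance σₙ² = σ₀²σ²/(σ² + n·σ₀²) = 1649.9844·20586.5104/30486.4168 = 1114.182137.
Posterior SD = √σₙ² = √(1649.9844·20586.5104/30486.4168) = 33.3794.

33.3794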